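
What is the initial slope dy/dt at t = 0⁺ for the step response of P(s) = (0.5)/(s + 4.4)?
IVT: y'(0⁺) = lim_{s→∞} s²·Y(s) = lim_{s→∞} s·P(s).
deg(num) = 0, deg(den) = 1, relative degree = 1, so s·P(s) → (leading num)/(leading den) = 0.5/1 = 0.5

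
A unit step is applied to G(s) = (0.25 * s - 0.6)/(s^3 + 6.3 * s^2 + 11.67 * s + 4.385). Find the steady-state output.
FVT: lim_{t→∞} y(t) = lim_{s→0} s*Y(s) where Y(s) = G(s)/s.
= lim_{s→0} G(s) = G(0) = num(0)/den(0) = -0.6/4.385 = -0.1368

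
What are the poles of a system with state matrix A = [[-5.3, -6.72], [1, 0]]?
Eigenvalues solve det(λI - A) = 0.
Characteristic polynomial: λ^2 + 5.3*λ + 6.72 = 0.
Factor: (λ + 3.2)(λ + 2.1) = 0.
Roots: -2.1, -3.2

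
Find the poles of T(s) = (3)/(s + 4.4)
Set denominator = 0: s + 4.4 = 0 → Poles: -4.4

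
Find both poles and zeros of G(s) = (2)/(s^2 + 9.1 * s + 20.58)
Set denominator = 0: s^2 + 9.1*s + 20.58 = (s + 4.2)(s + 4.9) = 0 → Poles: -4.2, -4.9
Numerator is a nonzero constant (2) → Zeros: none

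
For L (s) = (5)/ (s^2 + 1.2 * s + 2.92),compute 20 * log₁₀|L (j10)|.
Substitute s = j*10: L(j10) = -0.0507288 - 0.00627056j.
|L(j10)| = sqrt(Re² + Im²) = 0.05111.
20*log₁₀(0.05111) = -25.83 dB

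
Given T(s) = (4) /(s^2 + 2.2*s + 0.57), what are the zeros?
Numerator is a nonzero constant (4) → Zeros: none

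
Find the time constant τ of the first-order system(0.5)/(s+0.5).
First-order system: τ = -1/pole. Pole = -0.5. τ = -1/(-0.5) = 2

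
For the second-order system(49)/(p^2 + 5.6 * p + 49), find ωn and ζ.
Standard form: ωn²/(p²+2ζωn·p+ωn²).
const=49=ωn² → ωn=7, p coeff=5.6=2ζωn → ζ=0.4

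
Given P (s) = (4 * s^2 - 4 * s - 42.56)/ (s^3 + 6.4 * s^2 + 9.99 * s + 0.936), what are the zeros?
Set numerator = 0: 4*s^2 - 4*s - 42.56 = 4*(s + 2.8)(s - 3.8) = 0 → Zeros: -2.8, 3.8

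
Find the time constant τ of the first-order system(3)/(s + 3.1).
First-order system: τ = -1/pole. Pole = -3.1. τ = -1/(-3.1) = 0.3226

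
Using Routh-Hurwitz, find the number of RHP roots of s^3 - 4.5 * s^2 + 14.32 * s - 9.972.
Routh array:
s^3: [1, 14.32]; s^2: [-4.5, -9.972]; s^1: [12.104]; s^0: [-9.972]
First column: [1, -4.5, 12.104, -9.972]. Sign changes = RHP roots = 3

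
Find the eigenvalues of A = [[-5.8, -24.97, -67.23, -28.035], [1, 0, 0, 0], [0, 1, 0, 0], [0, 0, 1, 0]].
Eigenvalues solve det(λI - A) = 0.
Characteristic polynomial: λ^4 + 5.8*λ^3 + 24.97*λ^2 + 67.23*λ + 28.035 = 0.
Factor: (λ + 0.5)(λ + 3.5)(λ^2 + 1.8*λ + 16.02) = 0.
Roots: -0.5, -0.9 + 3.9j, -0.9 - 3.9j, -3.5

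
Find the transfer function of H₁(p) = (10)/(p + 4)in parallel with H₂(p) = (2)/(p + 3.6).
Parallel: H = H₁ + H₂ = (n₁·d₂ + n₂·d₁)/(d₁·d₂).
n₁·d₂ = 10*p + 36. n₂·d₁ = 2*p + 8. Sum = 12*p + 44. d₁·d₂ = p^2 + 7.6*p + 14.4.
H(p) = (12*p + 44)/(p^2 + 7.6*p + 14.4)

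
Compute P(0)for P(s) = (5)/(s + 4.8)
DC gain = P(0) = num(0)/den(0) = 5/4.8 = 1.042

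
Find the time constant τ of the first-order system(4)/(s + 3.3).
First-order system: τ = -1/pole. Pole = -3.3. τ = -1/(-3.3) = 0.303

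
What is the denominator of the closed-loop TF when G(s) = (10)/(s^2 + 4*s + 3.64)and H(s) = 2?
Characteristic poly = G_den * H_den + G_num * H_num = (s^2 + 4*s + 3.64) + (20) = s^2 + 4*s + 23.64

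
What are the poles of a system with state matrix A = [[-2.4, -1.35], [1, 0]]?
Eigenvalues solve det(λI - A) = 0.
Characteristic polynomial: λ^2 + 2.4*λ + 1.35 = 0.
Factor: (λ + 1.5)(λ + 0.9) = 0.
Roots: -0.9, -1.5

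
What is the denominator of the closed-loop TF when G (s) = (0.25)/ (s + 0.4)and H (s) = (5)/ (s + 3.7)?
Characteristic poly = G_den * H_den + G_num * H_num = (s^2 + 4.1*s + 1.48) + (1.25) = s^2 + 4.1*s + 2.73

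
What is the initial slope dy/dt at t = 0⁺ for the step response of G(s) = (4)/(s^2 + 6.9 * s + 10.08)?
IVT: y'(0⁺) = lim_{s→∞} s²·Y(s) = lim_{s→∞} s·G(s).
deg(num) = 0, deg(den) = 2, relative degree = 2 ≥ 2, so s·G(s) → 0. Initial slope = 0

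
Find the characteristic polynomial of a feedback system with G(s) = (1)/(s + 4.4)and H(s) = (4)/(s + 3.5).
Characteristic poly = G_den * H_den + G_num * H_num = (s^2 + 7.9*s + 15.4) + (4) = s^2 + 7.9*s + 19.4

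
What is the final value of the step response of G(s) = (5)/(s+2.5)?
FVT: lim_{t→∞} y(t) = lim_{s→0} s*Y(s) where Y(s) = G(s)/s.
= lim_{s→0} G(s) = G(0) = num(0)/den(0) = 5/2.5 = 2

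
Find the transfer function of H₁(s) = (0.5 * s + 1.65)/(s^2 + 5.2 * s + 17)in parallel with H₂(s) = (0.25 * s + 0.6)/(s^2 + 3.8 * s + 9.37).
Parallel: H = H₁ + H₂ = (n₁·d₂ + n₂·d₁)/(d₁·d₂).
n₁·d₂ = 0.5*s^3 + 3.55*s^2 + 10.955*s + 15.4605. n₂·d₁ = 0.25*s^3 + 1.9*s^2 + 7.37*s + 10.2. Sum = 0.75*s^3 + 5.45*s^2 + 18.325*s + 25.6605. d₁·d₂ = s^4 + 9*s^3 + 46.13*s^2 + 113.324*s + 159.29.
H(s) = (0.75*s^3 + 5.45*s^2 + 18.325*s + 25.6605)/(s^4 + 9*s^3 + 46.13*s^2 + 113.324*s + 159.29)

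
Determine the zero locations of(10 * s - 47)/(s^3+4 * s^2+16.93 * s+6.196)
Set numerator = 0: 10*s - 47 = 0 → Zeros: 4.7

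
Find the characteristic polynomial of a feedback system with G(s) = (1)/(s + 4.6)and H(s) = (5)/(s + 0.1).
Characteristic poly = G_den * H_den + G_num * H_num = (s^2 + 4.7*s + 0.46) + (5) = s^2 + 4.7*s + 5.46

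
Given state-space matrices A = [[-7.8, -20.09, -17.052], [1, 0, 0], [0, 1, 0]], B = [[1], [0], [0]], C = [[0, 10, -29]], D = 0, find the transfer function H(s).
H(s) = C(sI - A)⁻¹B + D.
Characteristic polynomial det(sI - A) = s^3 + 7.8*s^2 + 20.09*s + 17.052.
Numerator from C·adj(sI-A)·B + D·det(sI-A) = 10*s - 29.
H(s) = (10*s - 29)/(s^3 + 7.8*s^2 + 20.09*s + 17.052)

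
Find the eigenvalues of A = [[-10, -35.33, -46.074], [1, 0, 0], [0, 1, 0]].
Eigenvalues solve det(λI - A) = 0.
Characteristic polynomial: λ^3 + 10*λ^2 + 35.33*λ + 46.074 = 0.
Factor: (λ + 4.2)(λ^2 + 5.8*λ + 10.97) = 0.
Roots: -2.9 + 1.6j, -2.9 - 1.6j, -4.2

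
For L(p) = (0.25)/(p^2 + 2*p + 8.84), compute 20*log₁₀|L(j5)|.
Substitute p = j*5: L(j5) = -0.0111866 - 0.00692242j.
|L(j5)| = sqrt(Re² + Im²) = 0.01316.
20*log₁₀(0.01316) = -37.62 dB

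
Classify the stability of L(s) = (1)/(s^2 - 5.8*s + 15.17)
Denominator: s^2 - 5.8*s + 15.17. Poles: 2.9 + 2.6j, 2.9 - 2.6j. Unstable (2 pole(s) in RHP)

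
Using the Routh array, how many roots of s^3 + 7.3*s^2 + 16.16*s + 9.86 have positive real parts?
Routh array:
s^3: [1, 16.16]; s^2: [7.3, 9.86]; s^1: [14.8093]; s^0: [9.86]
First column: [1, 7.3, 14.8093, 9.86]. Sign changes = RHP roots = 0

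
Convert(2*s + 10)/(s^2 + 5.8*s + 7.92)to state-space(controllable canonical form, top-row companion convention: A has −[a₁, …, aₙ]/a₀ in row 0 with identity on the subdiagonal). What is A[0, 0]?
Reachable canonical form for den = s^2 + 5.8*s + 7.92: top row of A = -[a₁,a₂,...,aₙ]/a₀, ones on the subdiagonal, zeros elsewhere.
A = [[-5.8, -7.92], [1, 0]].
A[0,0] = -5.8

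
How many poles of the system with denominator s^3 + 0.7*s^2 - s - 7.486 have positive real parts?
s^3 + 0.7*s^2 - s - 7.486 = (s - 1.9)(s^2 + 2.6*s + 3.94). Poles: -1.3 + 1.5j, -1.3 - 1.5j, 1.9. RHP poles (Re>0): 1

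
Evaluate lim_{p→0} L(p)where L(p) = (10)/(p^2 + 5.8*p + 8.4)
DC gain = L(0) = num(0)/den(0) = 10/8.4 = 1.19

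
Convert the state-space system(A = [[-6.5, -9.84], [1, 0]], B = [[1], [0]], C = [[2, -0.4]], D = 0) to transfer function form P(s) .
P(s) = C(sI - A)⁻¹B + D.
Characteristic polynomial det(sI - A) = s^2 + 6.5*s + 9.84.
Numerator from C·adj(sI-A)·B + D·det(sI-A) = 2*s - 0.4.
P(s) = (2*s - 0.4)/(s^2 + 6.5*s + 9.84)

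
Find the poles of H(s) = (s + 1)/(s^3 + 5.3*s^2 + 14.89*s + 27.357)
Set denominator = 0: s^3 + 5.3*s^2 + 14.89*s + 27.357 = (s + 3.3)(s^2 + 2*s + 8.29) = 0 → Poles: -1 + 2.7j, -1 - 2.7j, -3.3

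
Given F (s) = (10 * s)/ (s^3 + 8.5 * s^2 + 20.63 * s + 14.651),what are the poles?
Set denominator = 0: s^3 + 8.5*s^2 + 20.63*s + 14.651 = (s + 1.3)(s + 2.3)(s + 4.9) = 0 → Poles: -1.3, -2.3, -4.9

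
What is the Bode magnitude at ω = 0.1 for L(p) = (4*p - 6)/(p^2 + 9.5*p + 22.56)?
Substitute p = j*0.1: L(j0.1) = -0.264858 + 0.0288965j.
|L(j0.1)| = sqrt(Re² + Im²) = 0.2664.
20*log₁₀(0.2664) = -11.49 dB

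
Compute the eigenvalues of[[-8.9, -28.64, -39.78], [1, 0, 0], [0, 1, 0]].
Eigenvalues solve det(λI - A) = 0.
Characteristic polynomial: λ^3 + 8.9*λ^2 + 28.64*λ + 39.78 = 0.
Factor: (λ + 4.5)(λ^2 + 4.4*λ + 8.84) = 0.
Roots: -2.2 + 2j, -2.2 - 2j, -4.5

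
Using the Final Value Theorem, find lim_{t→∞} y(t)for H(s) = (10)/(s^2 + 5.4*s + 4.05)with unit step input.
FVT: lim_{t→∞} y(t) = lim_{s→0} s*Y(s) where Y(s) = H(s)/s.
= lim_{s→0} H(s) = H(0) = num(0)/den(0) = 10/4.05 = 2.469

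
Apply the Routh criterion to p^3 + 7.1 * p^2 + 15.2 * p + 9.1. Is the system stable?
Routh array:
p^3: [1, 15.2]; p^2: [7.1, 9.1]; p^1: [13.9183]; p^0: [9.1]
First column: [1, 7.1, 13.9183, 9.1]. Sign changes = 0.
Yes, stable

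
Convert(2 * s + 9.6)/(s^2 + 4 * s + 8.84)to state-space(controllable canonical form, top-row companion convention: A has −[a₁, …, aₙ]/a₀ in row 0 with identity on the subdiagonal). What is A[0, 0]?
Reachable canonical form for den = s^2 + 4*s + 8.84: top row of A = -[a₁,a₂,...,aₙ]/a₀, ones on the subdiagonal, zeros elsewhere.
A = [[-4, -8.84], [1, 0]].
A[0,0] = -4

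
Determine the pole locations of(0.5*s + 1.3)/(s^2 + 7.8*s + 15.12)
Set denominator = 0: s^2 + 7.8*s + 15.12 = (s + 4.2)(s + 3.6) = 0 → Poles: -3.6, -4.2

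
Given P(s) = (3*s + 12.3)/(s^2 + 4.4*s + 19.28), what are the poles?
Set denominator = 0: s^2 + 4.4*s + 19.28 = 0 → Poles: -2.2 + 3.8j, -2.2 - 3.8j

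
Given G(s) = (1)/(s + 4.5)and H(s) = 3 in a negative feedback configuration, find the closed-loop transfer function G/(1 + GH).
Closed-loop T = G/(1+GH).
Numerator: G_num * H_den = 1.
Denominator: G_den * H_den + G_num * H_num = (s + 4.5) + (3) = s + 7.5.
T(s) = (1)/(s + 7.5)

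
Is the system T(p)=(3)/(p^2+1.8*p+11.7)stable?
Denominator: p^2 + 1.8*p + 11.7. Poles: -0.9 + 3.3j, -0.9 - 3.3j. All Re(p)<0: Yes (stable)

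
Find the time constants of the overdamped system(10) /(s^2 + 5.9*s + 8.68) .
Overdamped: real poles at -2.8, -3.1. τ = -1/pole → τ₁ = 0.3571, τ₂ = 0.3226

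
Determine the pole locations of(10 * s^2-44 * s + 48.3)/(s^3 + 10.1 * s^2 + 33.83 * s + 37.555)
Set denominator = 0: s^3 + 10.1*s^2 + 33.83*s + 37.555 = (s + 3.7)(s + 3.5)(s + 2.9) = 0 → Poles: -2.9, -3.5, -3.7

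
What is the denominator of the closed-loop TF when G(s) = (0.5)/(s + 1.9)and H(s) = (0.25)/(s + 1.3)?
Characteristic poly = G_den * H_den + G_num * H_num = (s^2 + 3.2*s + 2.47) + (0.125) = s^2 + 3.2*s + 2.595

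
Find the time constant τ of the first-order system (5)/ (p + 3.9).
First-order system: τ = -1/pole. Pole = -3.9. τ = -1/(-3.9) = 0.2564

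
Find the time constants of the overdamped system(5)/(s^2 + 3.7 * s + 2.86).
Overdamped: real poles at -1.1, -2.6. τ = -1/pole → τ₁ = 0.9091, τ₂ = 0.3846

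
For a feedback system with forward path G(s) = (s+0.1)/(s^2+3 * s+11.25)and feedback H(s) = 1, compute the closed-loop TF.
Closed-loop T = G/(1+GH).
Numerator: G_num * H_den = s + 0.1.
Denominator: G_den * H_den + G_num * H_num = (s^2 + 3*s + 11.25) + (s + 0.1) = s^2 + 4*s + 11.35.
T(s) = (s + 0.1)/(s^2 + 4*s + 11.35)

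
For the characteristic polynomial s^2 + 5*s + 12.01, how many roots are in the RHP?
Poles: -2.5 + 2.4j, -2.5 - 2.4j. RHP poles (Re>0): 0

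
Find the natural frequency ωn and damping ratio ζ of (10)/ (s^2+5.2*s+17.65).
Underdamped: complex pole -2.6 + 3.3j. ωn = |pole| = 4.201, ζ = -Re(pole)/ωn = 0.6189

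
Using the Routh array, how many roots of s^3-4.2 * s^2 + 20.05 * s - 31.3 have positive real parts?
Routh array:
s^3: [1, 20.05]; s^2: [-4.2, -31.3]; s^1: [12.5976]; s^0: [-31.3]
First column: [1, -4.2, 12.5976, -31.3]. Sign changes = RHP roots = 3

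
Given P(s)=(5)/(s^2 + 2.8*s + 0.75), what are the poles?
Set denominator = 0: s^2 + 2.8*s + 0.75 = (s + 2.5)(s + 0.3) = 0 → Poles: -0.3, -2.5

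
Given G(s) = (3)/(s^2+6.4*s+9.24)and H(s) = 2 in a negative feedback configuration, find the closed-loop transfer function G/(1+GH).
Closed-loop T = G/(1+GH).
Numerator: G_num * H_den = 3.
Denominator: G_den * H_den + G_num * H_num = (s^2 + 6.4*s + 9.24) + (6) = s^2 + 6.4*s + 15.24.
T(s) = (3)/(s^2 + 6.4*s + 15.24)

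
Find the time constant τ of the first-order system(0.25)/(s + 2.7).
First-order system: τ = -1/pole. Pole = -2.7. τ = -1/(-2.7) = 0.3704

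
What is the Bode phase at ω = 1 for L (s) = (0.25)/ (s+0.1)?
Substitute s = j*1: L(j1) = 0.0247525 - 0.247525j.
∠L(j1) = atan2(Im, Re) = atan2(-0.247525, 0.0247525) = -84.29°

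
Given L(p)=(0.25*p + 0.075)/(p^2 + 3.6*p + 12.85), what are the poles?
Set denominator = 0: p^2 + 3.6*p + 12.85 = 0 → Poles: -1.8 + 3.1j, -1.8 - 3.1j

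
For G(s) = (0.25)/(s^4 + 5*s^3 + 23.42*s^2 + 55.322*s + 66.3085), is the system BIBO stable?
Denominator: s^4 + 5*s^3 + 23.42*s^2 + 55.322*s + 66.3085 = (s^2 + 3.6*s + 4.93)(s^2 + 1.4*s + 13.45). Poles: -0.7 + 3.6j, -0.7 - 3.6j, -1.8 + 1.3j, -1.8 - 1.3j. All Re(p)<0: Yes (stable)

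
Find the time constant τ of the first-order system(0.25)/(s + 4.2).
First-order system: τ = -1/pole. Pole = -4.2. τ = -1/(-4.2) = 0.2381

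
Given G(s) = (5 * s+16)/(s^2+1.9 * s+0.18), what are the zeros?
Set numerator = 0: 5*s + 16 = 0 → Zeros: -3.2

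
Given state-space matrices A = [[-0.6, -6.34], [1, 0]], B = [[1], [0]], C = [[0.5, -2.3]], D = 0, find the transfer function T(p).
T(p) = C(pI - A)⁻¹B + D.
Characteristic polynomial det(pI - A) = p^2 + 0.6*p + 6.34.
Numerator from C·adj(pI-A)·B + D·det(pI-A) = 0.5*p - 2.3.
T(p) = (0.5*p - 2.3)/(p^2 + 0.6*p + 6.34)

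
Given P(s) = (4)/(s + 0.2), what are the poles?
Set denominator = 0: s + 0.2 = 0 → Poles: -0.2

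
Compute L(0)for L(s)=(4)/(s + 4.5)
DC gain = L(0) = num(0)/den(0) = 4/4.5 = 0.8889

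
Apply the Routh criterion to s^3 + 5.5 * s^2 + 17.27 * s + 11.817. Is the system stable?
Routh array:
s^3: [1, 17.27]; s^2: [5.5, 11.817]; s^1: [15.1215]; s^0: [11.817]
First column: [1, 5.5, 15.1215, 11.817]. Sign changes = 0.
Yes, stable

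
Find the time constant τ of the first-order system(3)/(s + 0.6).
First-order system: τ = -1/pole. Pole = -0.6. τ = -1/(-0.6) = 1.667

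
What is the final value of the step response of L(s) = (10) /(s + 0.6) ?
FVT: lim_{t→∞} y(t) = lim_{s→0} s*Y(s) where Y(s) = L(s)/s.
= lim_{s→0} L(s) = L(0) = num(0)/den(0) = 10/0.6 = 16.67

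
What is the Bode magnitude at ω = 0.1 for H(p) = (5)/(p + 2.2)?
Substitute p = j*0.1: H(j0.1) = 2.26804 - 0.103093j.
|H(j0.1)| = sqrt(Re² + Im²) = 2.27.
20*log₁₀(2.27) = 7.12 dB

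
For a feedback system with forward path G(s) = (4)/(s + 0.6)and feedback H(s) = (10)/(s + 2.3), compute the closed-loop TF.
Closed-loop T = G/(1+GH).
Numerator: G_num * H_den = 4*s + 9.2.
Denominator: G_den * H_den + G_num * H_num = (s^2 + 2.9*s + 1.38) + (40) = s^2 + 2.9*s + 41.38.
T(s) = (4*s + 9.2)/(s^2 + 2.9*s + 41.38)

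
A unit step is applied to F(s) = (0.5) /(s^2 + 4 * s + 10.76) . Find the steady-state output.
FVT: lim_{t→∞} y(t) = lim_{s→0} s*Y(s) where Y(s) = F(s)/s.
= lim_{s→0} F(s) = F(0) = num(0)/den(0) = 0.5/10.76 = 0.04647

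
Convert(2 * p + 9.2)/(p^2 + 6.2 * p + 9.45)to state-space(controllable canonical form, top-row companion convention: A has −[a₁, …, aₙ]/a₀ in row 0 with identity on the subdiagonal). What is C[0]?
Reachable canonical form: C = numerator coefficients (right-aligned, zero-padded to length n).
num = 2*p + 9.2, C = [[2, 9.2]].
C[0] = 2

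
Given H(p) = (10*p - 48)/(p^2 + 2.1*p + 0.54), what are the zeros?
Set numerator = 0: 10*p - 48 = 0 → Zeros: 4.8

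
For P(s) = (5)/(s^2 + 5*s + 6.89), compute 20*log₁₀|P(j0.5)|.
Substitute s = j*0.5: P(j0.5) = 0.659521 - 0.248313j.
|P(j0.5)| = sqrt(Re² + Im²) = 0.7047.
20*log₁₀(0.7047) = -3.04 dB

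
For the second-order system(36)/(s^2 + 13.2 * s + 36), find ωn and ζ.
Standard form: ωn²/(s²+2ζωn·s+ωn²).
const=36=ωn² → ωn=6, s coeff=13.2=2ζωn → ζ=1.1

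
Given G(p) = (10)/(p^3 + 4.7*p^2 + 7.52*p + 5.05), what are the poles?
Set denominator = 0: p^3 + 4.7*p^2 + 7.52*p + 5.05 = (p + 2.5)(p^2 + 2.2*p + 2.02) = 0 → Poles: -1.1 + 0.9j, -1.1 - 0.9j, -2.5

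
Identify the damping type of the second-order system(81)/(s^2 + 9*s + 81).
Standard form: ωn²/(s²+2ζωn·s+ωn²) gives ωn=9, ζ=0.5.
Underdamped (ζ = 0.5 < 1)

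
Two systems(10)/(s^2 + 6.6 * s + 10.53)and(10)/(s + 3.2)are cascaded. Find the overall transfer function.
Series: H = H₁ · H₂ = (n₁·n₂)/(d₁·d₂).
Num: n₁·n₂ = 100. Den: d₁·d₂ = s^3 + 9.8*s^2 + 31.65*s + 33.696.
H(s) = (100)/(s^3 + 9.8*s^2 + 31.65*s + 33.696)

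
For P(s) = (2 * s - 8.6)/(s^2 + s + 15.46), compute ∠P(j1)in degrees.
Substitute s = j*1: P(j1) = -0.582394 + 0.178589j.
∠P(j1) = atan2(Im, Re) = atan2(0.178589, -0.582394) = 162.95°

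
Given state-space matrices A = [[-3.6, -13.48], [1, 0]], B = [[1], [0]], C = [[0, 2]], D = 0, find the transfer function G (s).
G(s) = C(sI - A)⁻¹B + D.
Characteristic polynomial det(sI - A) = s^2 + 3.6*s + 13.48.
Numerator from C·adj(sI-A)·B + D·det(sI-A) = 2.
G(s) = (2)/(s^2 + 3.6*s + 13.48)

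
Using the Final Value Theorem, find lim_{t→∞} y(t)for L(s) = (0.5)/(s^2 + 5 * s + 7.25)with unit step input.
FVT: lim_{t→∞} y(t) = lim_{s→0} s*Y(s) where Y(s) = L(s)/s.
= lim_{s→0} L(s) = L(0) = num(0)/den(0) = 0.5/7.25 = 0.06897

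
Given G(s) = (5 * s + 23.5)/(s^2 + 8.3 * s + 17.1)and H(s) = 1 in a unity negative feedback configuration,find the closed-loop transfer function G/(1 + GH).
Closed-loop T = G/(1+GH).
Numerator: G_num * H_den = 5*s + 23.5.
Denominator: G_den * H_den + G_num * H_num = (s^2 + 8.3*s + 17.1) + (5*s + 23.5) = s^2 + 13.3*s + 40.6.
T(s) = (5*s + 23.5)/(s^2 + 13.3*s + 40.6)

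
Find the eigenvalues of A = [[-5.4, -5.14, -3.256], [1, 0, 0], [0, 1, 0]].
Eigenvalues solve det(λI - A) = 0.
Characteristic polynomial: λ^3 + 5.4*λ^2 + 5.14*λ + 3.256 = 0.
Factor: (λ + 4.4)(λ^2 + λ + 0.74) = 0.
Roots: -0.5 + 0.7j, -0.5 - 0.7j, -4.4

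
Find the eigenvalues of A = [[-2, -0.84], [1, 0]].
Eigenvalues solve det(λI - A) = 0.
Characteristic polynomial: λ^2 + 2*λ + 0.84 = 0.
Factor: (λ + 0.6)(λ + 1.4) = 0.
Roots: -0.6, -1.4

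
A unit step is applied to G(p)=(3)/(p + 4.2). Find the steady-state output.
FVT: lim_{t→∞} y(t) = lim_{p→0} p*Y(p) where Y(p) = G(p)/p.
= lim_{p→0} G(p) = G(0) = num(0)/den(0) = 3/4.2 = 0.7143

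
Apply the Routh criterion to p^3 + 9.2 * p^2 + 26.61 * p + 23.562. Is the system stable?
Routh array:
p^3: [1, 26.61]; p^2: [9.2, 23.562]; p^1: [24.0489]; p^0: [23.562]
First column: [1, 9.2, 24.0489, 23.562]. Sign changes = 0.
Yes, stable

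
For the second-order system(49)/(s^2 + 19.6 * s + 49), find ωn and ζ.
Standard form: ωn²/(s²+2ζωn·s+ωn²).
const=49=ωn² → ωn=7, s coeff=19.6=2ζωn → ζ=1.4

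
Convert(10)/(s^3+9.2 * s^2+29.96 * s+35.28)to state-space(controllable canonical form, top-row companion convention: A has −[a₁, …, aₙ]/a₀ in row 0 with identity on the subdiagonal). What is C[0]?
Reachable canonical form: C = numerator coefficients (right-aligned, zero-padded to length n).
num = 10, C = [[0, 0, 10]].
C[0] = 0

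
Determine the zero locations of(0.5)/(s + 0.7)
Numerator is a nonzero constant (0.5) → Zeros: none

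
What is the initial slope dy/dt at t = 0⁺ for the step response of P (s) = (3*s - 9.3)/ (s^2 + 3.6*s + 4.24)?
IVT: y'(0⁺) = lim_{s→∞} s²·Y(s) = lim_{s→∞} s·P(s).
deg(num) = 1, deg(den) = 2, relative degree = 1, so s·P(s) → (leading num)/(leading den) = 3/1 = 3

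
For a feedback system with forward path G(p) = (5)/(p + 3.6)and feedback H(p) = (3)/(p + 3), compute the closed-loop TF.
Closed-loop T = G/(1+GH).
Numerator: G_num * H_den = 5*p + 15.
Denominator: G_den * H_den + G_num * H_num = (p^2 + 6.6*p + 10.8) + (15) = p^2 + 6.6*p + 25.8.
T(p) = (5*p + 15)/(p^2 + 6.6*p + 25.8)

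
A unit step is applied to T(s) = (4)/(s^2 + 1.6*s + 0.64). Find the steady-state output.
FVT: lim_{t→∞} y(t) = lim_{s→0} s*Y(s) where Y(s) = T(s)/s.
= lim_{s→0} T(s) = T(0) = num(0)/den(0) = 4/0.64 = 6.25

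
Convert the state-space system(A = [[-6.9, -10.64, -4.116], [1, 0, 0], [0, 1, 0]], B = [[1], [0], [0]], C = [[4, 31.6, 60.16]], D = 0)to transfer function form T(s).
T(s) = C(sI - A)⁻¹B + D.
Characteristic polynomial det(sI - A) = s^3 + 6.9*s^2 + 10.64*s + 4.116.
Numerator from C·adj(sI-A)·B + D·det(sI-A) = 4*s^2 + 31.6*s + 60.16.
T(s) = (4*s^2 + 31.6*s + 60.16)/(s^3 + 6.9*s^2 + 10.64*s + 4.116)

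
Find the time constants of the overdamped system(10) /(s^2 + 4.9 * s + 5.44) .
Overdamped: real poles at -3.2, -1.7. τ = -1/pole → τ₁ = 0.3125, τ₂ = 0.5882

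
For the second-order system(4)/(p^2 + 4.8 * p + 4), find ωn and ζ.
Standard form: ωn²/(p²+2ζωn·p+ωn²).
const=4=ωn² → ωn=2, p coeff=4.8=2ζωn → ζ=1.2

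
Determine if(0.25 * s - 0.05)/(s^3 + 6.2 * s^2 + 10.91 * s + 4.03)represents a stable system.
Denominator: s^3 + 6.2*s^2 + 10.91*s + 4.03 = (s + 2.6)(s + 0.5)(s + 3.1). Poles: -0.5, -2.6, -3.1. All Re(p)<0: Yes (stable)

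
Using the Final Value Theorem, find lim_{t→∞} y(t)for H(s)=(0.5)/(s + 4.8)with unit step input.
FVT: lim_{t→∞} y(t) = lim_{s→0} s*Y(s) where Y(s) = H(s)/s.
= lim_{s→0} H(s) = H(0) = num(0)/den(0) = 0.5/4.8 = 0.1042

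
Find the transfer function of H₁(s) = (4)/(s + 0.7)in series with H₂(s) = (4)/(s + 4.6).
Series: H = H₁ · H₂ = (n₁·n₂)/(d₁·d₂).
Num: n₁·n₂ = 16. Den: d₁·d₂ = s^2 + 5.3*s + 3.22.
H(s) = (16)/(s^2 + 5.3*s + 3.22)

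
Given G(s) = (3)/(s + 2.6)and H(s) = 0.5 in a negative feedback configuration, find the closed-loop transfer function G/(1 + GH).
Closed-loop T = G/(1+GH).
Numerator: G_num * H_den = 3.
Denominator: G_den * H_den + G_num * H_num = (s + 2.6) + (1.5) = s + 4.1.
T(s) = (3)/(s + 4.1)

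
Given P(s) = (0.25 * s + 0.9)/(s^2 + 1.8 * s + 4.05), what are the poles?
Set denominator = 0: s^2 + 1.8*s + 4.05 = 0 → Poles: -0.9 + 1.8j, -0.9 - 1.8j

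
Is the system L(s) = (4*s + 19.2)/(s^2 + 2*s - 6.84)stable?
Denominator: s^2 + 2*s - 6.84 = (s - 1.8)(s + 3.8). Poles: -3.8, 1.8. All Re(p)<0: No (unstable)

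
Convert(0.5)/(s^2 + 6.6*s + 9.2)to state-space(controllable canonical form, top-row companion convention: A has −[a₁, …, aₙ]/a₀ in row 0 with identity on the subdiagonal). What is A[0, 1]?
Reachable canonical form for den = s^2 + 6.6*s + 9.2: top row of A = -[a₁,a₂,...,aₙ]/a₀, ones on the subdiagonal, zeros elsewhere.
A = [[-6.6, -9.2], [1, 0]].
A[0,1] = -9.2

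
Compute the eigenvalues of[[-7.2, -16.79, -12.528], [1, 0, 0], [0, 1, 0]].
Eigenvalues solve det(λI - A) = 0.
Characteristic polynomial: λ^3 + 7.2*λ^2 + 16.79*λ + 12.528 = 0.
Factor: (λ + 2.7)(λ + 1.6)(λ + 2.9) = 0.
Roots: -1.6, -2.7, -2.9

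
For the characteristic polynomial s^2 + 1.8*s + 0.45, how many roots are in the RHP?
s^2 + 1.8*s + 0.45 = (s + 0.3)(s + 1.5). Poles: -0.3, -1.5. RHP poles (Re>0): 0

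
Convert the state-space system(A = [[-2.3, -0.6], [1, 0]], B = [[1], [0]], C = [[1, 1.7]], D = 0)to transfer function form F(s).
F(s) = C(sI - A)⁻¹B + D.
Characteristic polynomial det(sI - A) = s^2 + 2.3*s + 0.6.
Numerator from C·adj(sI-A)·B + D·det(sI-A) = s + 1.7.
F(s) = (s + 1.7)/(s^2 + 2.3*s + 0.6)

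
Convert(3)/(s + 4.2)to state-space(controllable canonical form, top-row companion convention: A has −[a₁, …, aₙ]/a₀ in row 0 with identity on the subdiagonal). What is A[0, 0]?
Reachable canonical form for den = s + 4.2: top row of A = -[a₁,a₂,...,aₙ]/a₀, ones on the subdiagonal, zeros elsewhere.
A = [[-4.2]].
A[0,0] = -4.2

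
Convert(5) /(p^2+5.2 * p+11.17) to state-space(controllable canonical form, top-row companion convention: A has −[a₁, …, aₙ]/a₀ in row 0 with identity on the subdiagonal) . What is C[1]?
Reachable canonical form: C = numerator coefficients (right-aligned, zero-padded to length n).
num = 5, C = [[0, 5]].
C[1] = 5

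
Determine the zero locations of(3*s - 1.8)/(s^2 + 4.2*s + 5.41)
Set numerator = 0: 3*s - 1.8 = 0 → Zeros: 0.6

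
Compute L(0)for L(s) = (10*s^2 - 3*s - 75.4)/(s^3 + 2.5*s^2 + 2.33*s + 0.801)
DC gain = L(0) = num(0)/den(0) = -75.4/0.801 = -94.13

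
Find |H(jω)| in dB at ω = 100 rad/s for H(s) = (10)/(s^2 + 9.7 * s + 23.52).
Substitute s = j*100: H(j100) = -0.000992971 - 9.65452e-05j.
|H(j100)| = sqrt(Re² + Im²) = 0.0009977.
20*log₁₀(0.0009977) = -60.02 dB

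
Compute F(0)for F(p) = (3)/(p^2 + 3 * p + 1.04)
DC gain = F(0) = num(0)/den(0) = 3/1.04 = 2.885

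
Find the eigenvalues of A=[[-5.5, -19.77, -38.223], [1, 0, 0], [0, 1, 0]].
Eigenvalues solve det(λI - A) = 0.
Characteristic polynomial: λ^3 + 5.5*λ^2 + 19.77*λ + 38.223 = 0.
Factor: (λ + 3.1)(λ^2 + 2.4*λ + 12.33) = 0.
Roots: -1.2 + 3.3j, -1.2 - 3.3j, -3.1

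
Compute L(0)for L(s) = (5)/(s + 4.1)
DC gain = L(0) = num(0)/den(0) = 5/4.1 = 1.22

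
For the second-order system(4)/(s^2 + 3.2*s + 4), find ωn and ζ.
Standard form: ωn²/(s²+2ζωn·s+ωn²).
const=4=ωn² → ωn=2, s coeff=3.2=2ζωn → ζ=0.8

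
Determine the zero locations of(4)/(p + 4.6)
Numerator is a nonzero constant (4) → Zeros: none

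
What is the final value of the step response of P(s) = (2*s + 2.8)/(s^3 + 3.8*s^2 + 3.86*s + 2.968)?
FVT: lim_{t→∞} y(t) = lim_{s→0} s*Y(s) where Y(s) = P(s)/s.
= lim_{s→0} P(s) = P(0) = num(0)/den(0) = 2.8/2.968 = 0.9434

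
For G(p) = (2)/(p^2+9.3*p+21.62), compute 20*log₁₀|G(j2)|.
Substitute p = j*2: G(j2) = 0.0536848 - 0.0566707j.
|G(j2)| = sqrt(Re² + Im²) = 0.07806.
20*log₁₀(0.07806) = -22.15 dB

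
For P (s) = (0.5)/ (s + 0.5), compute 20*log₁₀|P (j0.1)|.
Substitute s = j*0.1: P(j0.1) = 0.961538 - 0.192308j.
|P(j0.1)| = sqrt(Re² + Im²) = 0.9806.
20*log₁₀(0.9806) = -0.17 dB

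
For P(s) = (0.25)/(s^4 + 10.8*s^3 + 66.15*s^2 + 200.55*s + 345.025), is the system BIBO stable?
Denominator: s^4 + 10.8*s^3 + 66.15*s^2 + 200.55*s + 345.025 = (s^2 + 5.8*s + 18.65)(s^2 + 5*s + 18.5). Poles: -2.5 + 3.5j, -2.5 - 3.5j, -2.9 + 3.2j, -2.9 - 3.2j. All Re(p)<0: Yes (stable)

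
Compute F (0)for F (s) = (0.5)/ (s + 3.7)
DC gain = F(0) = num(0)/den(0) = 0.5/3.7 = 0.1351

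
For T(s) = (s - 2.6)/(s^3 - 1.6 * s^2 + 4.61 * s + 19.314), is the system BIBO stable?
Denominator: s^3 - 1.6*s^2 + 4.61*s + 19.314 = (s + 1.8)(s^2 - 3.4*s + 10.73). Poles: -1.8, 1.7 + 2.8j, 1.7 - 2.8j. All Re(p)<0: No (unstable)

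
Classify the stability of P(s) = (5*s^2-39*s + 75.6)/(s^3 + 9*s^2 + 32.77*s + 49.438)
Denominator: s^3 + 9*s^2 + 32.77*s + 49.438 = (s + 3.8)(s^2 + 5.2*s + 13.01). Poles: -2.6 + 2.5j, -2.6 - 2.5j, -3.8. Stable (all poles in LHP)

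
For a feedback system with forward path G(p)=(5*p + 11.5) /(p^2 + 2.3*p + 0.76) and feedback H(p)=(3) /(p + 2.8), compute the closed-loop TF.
Closed-loop T = G/(1+GH).
Numerator: G_num * H_den = 5*p^2 + 25.5*p + 32.2.
Denominator: G_den * H_den + G_num * H_num = (p^3 + 5.1*p^2 + 7.2*p + 2.128) + (15*p + 34.5) = p^3 + 5.1*p^2 + 22.2*p + 36.628.
T(p) = (5*p^2 + 25.5*p + 32.2)/(p^3 + 5.1*p^2 + 22.2*p + 36.628)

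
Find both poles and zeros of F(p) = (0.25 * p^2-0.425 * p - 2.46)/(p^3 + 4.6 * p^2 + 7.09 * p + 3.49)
Set denominator = 0: p^3 + 4.6*p^2 + 7.09*p + 3.49 = (p + 1)(p^2 + 3.6*p + 3.49) = 0 → Poles: -1, -1.8 + 0.5j, -1.8 - 0.5j
Set numerator = 0: 0.25*p^2 - 0.425*p - 2.46 = 0.25*(p + 2.4)(p - 4.1) = 0 → Zeros: -2.4, 4.1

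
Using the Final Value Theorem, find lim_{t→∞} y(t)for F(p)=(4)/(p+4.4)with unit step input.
FVT: lim_{t→∞} y(t) = lim_{p→0} p*Y(p) where Y(p) = F(p)/p.
= lim_{p→0} F(p) = F(0) = num(0)/den(0) = 4/4.4 = 0.9091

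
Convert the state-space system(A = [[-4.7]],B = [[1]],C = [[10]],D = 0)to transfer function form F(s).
F(s) = C(sI - A)⁻¹B + D.
Characteristic polynomial det(sI - A) = s + 4.7.
Numerator from C·adj(sI-A)·B + D·det(sI-A) = 10.
F(s) = (10)/(s + 4.7)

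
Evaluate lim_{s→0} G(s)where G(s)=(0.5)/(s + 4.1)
DC gain = G(0) = num(0)/den(0) = 0.5/4.1 = 0.122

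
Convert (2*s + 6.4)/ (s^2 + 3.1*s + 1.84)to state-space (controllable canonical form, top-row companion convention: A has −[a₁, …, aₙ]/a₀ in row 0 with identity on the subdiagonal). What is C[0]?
Reachable canonical form: C = numerator coefficients (right-aligned, zero-padded to length n).
num = 2*s + 6.4, C = [[2, 6.4]].
C[0] = 2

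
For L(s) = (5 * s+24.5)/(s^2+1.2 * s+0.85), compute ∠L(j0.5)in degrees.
Substitute s = j*0.5: L(j0.5) = 22.5 - 18.3333j.
∠L(j0.5) = atan2(Im, Re) = atan2(-18.3333, 22.5) = -39.17°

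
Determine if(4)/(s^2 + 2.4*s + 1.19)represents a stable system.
Denominator: s^2 + 2.4*s + 1.19 = (s + 1.7)(s + 0.7). Poles: -0.7, -1.7. All Re(p)<0: Yes (stable)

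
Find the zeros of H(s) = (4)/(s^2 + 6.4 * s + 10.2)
Numerator is a nonzero constant (4) → Zeros: none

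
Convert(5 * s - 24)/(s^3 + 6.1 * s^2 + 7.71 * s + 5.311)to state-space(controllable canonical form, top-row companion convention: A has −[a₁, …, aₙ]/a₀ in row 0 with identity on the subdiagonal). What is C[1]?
Reachable canonical form: C = numerator coefficients (right-aligned, zero-padded to length n).
num = 5*s - 24, C = [[0, 5, -24]].
C[1] = 5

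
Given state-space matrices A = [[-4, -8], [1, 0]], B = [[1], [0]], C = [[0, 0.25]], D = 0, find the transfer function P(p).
P(p) = C(pI - A)⁻¹B + D.
Characteristic polynomial det(pI - A) = p^2 + 4*p + 8.
Numerator from C·adj(pI-A)·B + D·det(pI-A) = 0.25.
P(p) = (0.25)/(p^2 + 4*p + 8)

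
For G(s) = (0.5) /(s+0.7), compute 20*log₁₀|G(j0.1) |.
Substitute s = j*0.1: G(j0.1) = 0.7 - 0.1j.
|G(j0.1)| = sqrt(Re² + Im²) = 0.7071.
20*log₁₀(0.7071) = -3.01 dB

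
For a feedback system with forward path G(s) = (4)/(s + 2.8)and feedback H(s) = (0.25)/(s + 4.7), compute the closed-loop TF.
Closed-loop T = G/(1+GH).
Numerator: G_num * H_den = 4*s + 18.8.
Denominator: G_den * H_den + G_num * H_num = (s^2 + 7.5*s + 13.16) + (1) = s^2 + 7.5*s + 14.16.
T(s) = (4*s + 18.8)/(s^2 + 7.5*s + 14.16)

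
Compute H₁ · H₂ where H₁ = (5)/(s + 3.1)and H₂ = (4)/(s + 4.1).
Series: H = H₁ · H₂ = (n₁·n₂)/(d₁·d₂).
Num: n₁·n₂ = 20. Den: d₁·d₂ = s^2 + 7.2*s + 12.71.
H(s) = (20)/(s^2 + 7.2*s + 12.71)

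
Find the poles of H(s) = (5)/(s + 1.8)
Set denominator = 0: s + 1.8 = 0 → Poles: -1.8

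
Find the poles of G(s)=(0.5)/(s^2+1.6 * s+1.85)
Set denominator = 0: s^2 + 1.6*s + 1.85 = 0 → Poles: -0.8 + 1.1j, -0.8 - 1.1j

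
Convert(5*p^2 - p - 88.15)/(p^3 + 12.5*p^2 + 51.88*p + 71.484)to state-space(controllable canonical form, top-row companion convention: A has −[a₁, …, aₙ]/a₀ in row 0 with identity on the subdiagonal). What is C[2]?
Reachable canonical form: C = numerator coefficients (right-aligned, zero-padded to length n).
num = 5*p^2 - p - 88.15, C = [[5, -1, -88.15]].
C[2] = -88.15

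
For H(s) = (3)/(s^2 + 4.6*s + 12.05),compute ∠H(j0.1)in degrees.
Substitute s = j*0.1: H(j0.1) = 0.248806 - 0.00950589j.
∠H(j0.1) = atan2(Im, Re) = atan2(-0.00950589, 0.248806) = -2.19°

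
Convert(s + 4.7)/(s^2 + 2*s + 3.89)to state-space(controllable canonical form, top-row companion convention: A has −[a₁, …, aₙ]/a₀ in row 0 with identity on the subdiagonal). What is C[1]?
Reachable canonical form: C = numerator coefficients (right-aligned, zero-padded to length n).
num = s + 4.7, C = [[1, 4.7]].
C[1] = 4.7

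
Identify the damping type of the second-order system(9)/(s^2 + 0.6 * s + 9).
Standard form: ωn²/(s²+2ζωn·s+ωn²) gives ωn=3, ζ=0.1.
Underdamped (ζ = 0.1 < 1)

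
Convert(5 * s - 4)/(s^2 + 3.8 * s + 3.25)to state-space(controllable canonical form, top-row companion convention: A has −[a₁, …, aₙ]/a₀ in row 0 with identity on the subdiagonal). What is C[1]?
Reachable canonical form: C = numerator coefficients (right-aligned, zero-padded to length n).
num = 5*s - 4, C = [[5, -4]].
C[1] = -4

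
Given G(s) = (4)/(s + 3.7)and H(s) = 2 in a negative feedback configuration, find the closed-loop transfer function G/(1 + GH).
Closed-loop T = G/(1+GH).
Numerator: G_num * H_den = 4.
Denominator: G_den * H_den + G_num * H_num = (s + 3.7) + (8) = s + 11.7.
T(s) = (4)/(s + 11.7)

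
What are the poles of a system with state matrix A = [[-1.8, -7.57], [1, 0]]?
Eigenvalues solve det(λI - A) = 0.
Characteristic polynomial: λ^2 + 1.8*λ + 7.57 = 0.
Roots: -0.9 + 2.6j, -0.9 - 2.6j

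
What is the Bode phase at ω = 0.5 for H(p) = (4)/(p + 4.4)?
Substitute p = j*0.5: H(j0.5) = 0.897501 - 0.101989j.
∠H(j0.5) = atan2(Im, Re) = atan2(-0.101989, 0.897501) = -6.48°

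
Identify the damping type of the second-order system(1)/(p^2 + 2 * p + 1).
Standard form: ωn²/(p²+2ζωn·p+ωn²) gives ωn=1, ζ=1.
Critically damped (ζ = 1)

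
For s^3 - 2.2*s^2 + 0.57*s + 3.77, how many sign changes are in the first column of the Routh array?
Routh array:
s^3: [1, 0.57]; s^2: [-2.2, 3.77]; s^1: [2.28364]; s^0: [3.77]
First column: [1, -2.2, 2.28364, 3.77]. Sign changes = 2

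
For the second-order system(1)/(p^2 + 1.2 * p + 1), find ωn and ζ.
Standard form: ωn²/(p²+2ζωn·p+ωn²).
const=1=ωn² → ωn=1, p coeff=1.2=2ζωn → ζ=0.6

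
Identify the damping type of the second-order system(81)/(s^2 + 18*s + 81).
Standard form: ωn²/(s²+2ζωn·s+ωn²) gives ωn=9, ζ=1.
Critically damped (ζ = 1)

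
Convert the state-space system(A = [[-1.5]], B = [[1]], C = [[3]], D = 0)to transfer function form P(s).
P(s) = C(sI - A)⁻¹B + D.
Characteristic polynomial det(sI - A) = s + 1.5.
Numerator from C·adj(sI-A)·B + D·det(sI-A) = 3.
P(s) = (3)/(s + 1.5)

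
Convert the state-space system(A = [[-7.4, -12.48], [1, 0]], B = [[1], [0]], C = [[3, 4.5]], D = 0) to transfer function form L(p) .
L(p) = C(pI - A)⁻¹B + D.
Characteristic polynomial det(pI - A) = p^2 + 7.4*p + 12.48.
Numerator from C·adj(pI-A)·B + D·det(pI-A) = 3*p + 4.5.
L(p) = (3*p + 4.5)/(p^2 + 7.4*p + 12.48)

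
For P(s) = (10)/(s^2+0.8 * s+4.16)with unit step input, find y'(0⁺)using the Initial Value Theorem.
IVT: y'(0⁺) = lim_{s→∞} s²·Y(s) = lim_{s→∞} s·P(s).
deg(num) = 0, deg(den) = 2, relative degree = 2 ≥ 2, so s·P(s) → 0. Initial slope = 0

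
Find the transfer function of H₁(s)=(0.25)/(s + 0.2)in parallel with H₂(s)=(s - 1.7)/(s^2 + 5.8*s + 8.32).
Parallel: H = H₁ + H₂ = (n₁·d₂ + n₂·d₁)/(d₁·d₂).
n₁·d₂ = 0.25*s^2 + 1.45*s + 2.08. n₂·d₁ = s^2 - 1.5*s - 0.34. Sum = 1.25*s^2 - 0.05*s + 1.74. d₁·d₂ = s^3 + 6*s^2 + 9.48*s + 1.664.
H(s) = (1.25*s^2 - 0.05*s + 1.74)/(s^3 + 6*s^2 + 9.48*s + 1.664)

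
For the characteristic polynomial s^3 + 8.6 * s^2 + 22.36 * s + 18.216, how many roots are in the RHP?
s^3 + 8.6*s^2 + 22.36*s + 18.216 = (s + 1.8)(s + 2.2)(s + 4.6). Poles: -1.8, -2.2, -4.6. RHP poles (Re>0): 0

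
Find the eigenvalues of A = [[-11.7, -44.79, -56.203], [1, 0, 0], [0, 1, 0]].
Eigenvalues solve det(λI - A) = 0.
Characteristic polynomial: λ^3 + 11.7*λ^2 + 44.79*λ + 56.203 = 0.
Factor: (λ + 3.1)(λ + 3.7)(λ + 4.9) = 0.
Roots: -3.1, -3.7, -4.9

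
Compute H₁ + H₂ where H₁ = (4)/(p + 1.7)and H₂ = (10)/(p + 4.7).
Parallel: H = H₁ + H₂ = (n₁·d₂ + n₂·d₁)/(d₁·d₂).
n₁·d₂ = 4*p + 18.8. n₂·d₁ = 10*p + 17. Sum = 14*p + 35.8. d₁·d₂ = p^2 + 6.4*p + 7.99.
H(p) = (14*p + 35.8)/(p^2 + 6.4*p + 7.99)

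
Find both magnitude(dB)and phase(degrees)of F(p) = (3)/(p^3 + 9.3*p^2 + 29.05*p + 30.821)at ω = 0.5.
Substitute p = j*0.5: F(j0.5) = 0.0838626 - 0.0423786j.
|F| = 20*log₁₀(sqrt(Re²+Im²)) = -20.54 dB.
∠F = atan2(Im, Re) = -26.81°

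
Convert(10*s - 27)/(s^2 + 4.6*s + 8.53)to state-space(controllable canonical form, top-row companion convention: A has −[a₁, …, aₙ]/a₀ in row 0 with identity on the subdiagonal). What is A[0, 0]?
Reachable canonical form for den = s^2 + 4.6*s + 8.53: top row of A = -[a₁,a₂,...,aₙ]/a₀, ones on the subdiagonal, zeros elsewhere.
A = [[-4.6, -8.53], [1, 0]].
A[0,0] = -4.6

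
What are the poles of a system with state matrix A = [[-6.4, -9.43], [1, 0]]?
Eigenvalues solve det(λI - A) = 0.
Characteristic polynomial: λ^2 + 6.4*λ + 9.43 = 0.
Factor: (λ + 4.1)(λ + 2.3) = 0.
Roots: -2.3, -4.1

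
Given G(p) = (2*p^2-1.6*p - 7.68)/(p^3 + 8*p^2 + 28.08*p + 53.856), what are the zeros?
Set numerator = 0: 2*p^2 - 1.6*p - 7.68 = 2*(p + 1.6)(p - 2.4) = 0 → Zeros: -1.6, 2.4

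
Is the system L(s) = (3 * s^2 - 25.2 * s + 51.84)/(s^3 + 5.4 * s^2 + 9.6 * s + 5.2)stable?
Denominator: s^3 + 5.4*s^2 + 9.6*s + 5.2 = (s + 1)(s^2 + 4.4*s + 5.2). Poles: -1, -2.2 + 0.6j, -2.2 - 0.6j. All Re(p)<0: Yes (stable)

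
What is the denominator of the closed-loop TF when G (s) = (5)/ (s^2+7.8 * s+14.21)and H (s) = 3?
Characteristic poly = G_den * H_den + G_num * H_num = (s^2 + 7.8*s + 14.21) + (15) = s^2 + 7.8*s + 29.21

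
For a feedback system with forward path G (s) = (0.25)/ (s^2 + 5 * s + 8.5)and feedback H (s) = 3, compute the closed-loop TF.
Closed-loop T = G/(1+GH).
Numerator: G_num * H_den = 0.25.
Denominator: G_den * H_den + G_num * H_num = (s^2 + 5*s + 8.5) + (0.75) = s^2 + 5*s + 9.25.
T(s) = (0.25)/(s^2 + 5*s + 9.25)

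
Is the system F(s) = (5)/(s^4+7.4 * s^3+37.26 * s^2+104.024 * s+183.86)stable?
Denominator: s^4 + 7.4*s^3 + 37.26*s^2 + 104.024*s + 183.86 = (s^2 + 1.8*s + 14.5)(s^2 + 5.6*s + 12.68). Poles: -0.9 + 3.7j, -0.9 - 3.7j, -2.8 + 2.2j, -2.8 - 2.2j. All Re(p)<0: Yes (stable)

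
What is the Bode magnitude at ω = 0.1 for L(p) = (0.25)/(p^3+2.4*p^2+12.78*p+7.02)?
Substitute p = j*0.1: L(j0.1) = 0.0345825 - 0.00631244j.
|L(j0.1)| = sqrt(Re² + Im²) = 0.03515.
20*log₁₀(0.03515) = -29.08 dB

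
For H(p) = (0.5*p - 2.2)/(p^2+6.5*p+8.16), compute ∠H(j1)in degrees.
Substitute p = j*1: H(j1) = -0.133689 + 0.191198j.
∠H(j1) = atan2(Im, Re) = atan2(0.191198, -0.133689) = 124.96°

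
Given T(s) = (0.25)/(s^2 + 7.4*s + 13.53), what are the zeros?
Numerator is a nonzero constant (0.25) → Zeros: none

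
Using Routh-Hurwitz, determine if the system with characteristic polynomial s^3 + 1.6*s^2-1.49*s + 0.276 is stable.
Routh array:
s^3: [1, -1.49]; s^2: [1.6, 0.276]; s^1: [-1.6625]; s^0: [0.276]
First column: [1, 1.6, -1.6625, 0.276]. Sign changes = 2.
No, unstable (2 RHP root(s))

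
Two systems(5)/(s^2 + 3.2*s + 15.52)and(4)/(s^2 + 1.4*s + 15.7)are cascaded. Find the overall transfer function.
Series: H = H₁ · H₂ = (n₁·n₂)/(d₁·d₂).
Num: n₁·n₂ = 20. Den: d₁·d₂ = s^4 + 4.6*s^3 + 35.7*s^2 + 71.968*s + 243.664.
H(s) = (20)/(s^4 + 4.6*s^3 + 35.7*s^2 + 71.968*s + 243.664)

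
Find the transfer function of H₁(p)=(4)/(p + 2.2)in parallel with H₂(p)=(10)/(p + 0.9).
Parallel: H = H₁ + H₂ = (n₁·d₂ + n₂·d₁)/(d₁·d₂).
n₁·d₂ = 4*p + 3.6. n₂·d₁ = 10*p + 22. Sum = 14*p + 25.6. d₁·d₂ = p^2 + 3.1*p + 1.98.
H(p) = (14*p + 25.6)/(p^2 + 3.1*p + 1.98)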